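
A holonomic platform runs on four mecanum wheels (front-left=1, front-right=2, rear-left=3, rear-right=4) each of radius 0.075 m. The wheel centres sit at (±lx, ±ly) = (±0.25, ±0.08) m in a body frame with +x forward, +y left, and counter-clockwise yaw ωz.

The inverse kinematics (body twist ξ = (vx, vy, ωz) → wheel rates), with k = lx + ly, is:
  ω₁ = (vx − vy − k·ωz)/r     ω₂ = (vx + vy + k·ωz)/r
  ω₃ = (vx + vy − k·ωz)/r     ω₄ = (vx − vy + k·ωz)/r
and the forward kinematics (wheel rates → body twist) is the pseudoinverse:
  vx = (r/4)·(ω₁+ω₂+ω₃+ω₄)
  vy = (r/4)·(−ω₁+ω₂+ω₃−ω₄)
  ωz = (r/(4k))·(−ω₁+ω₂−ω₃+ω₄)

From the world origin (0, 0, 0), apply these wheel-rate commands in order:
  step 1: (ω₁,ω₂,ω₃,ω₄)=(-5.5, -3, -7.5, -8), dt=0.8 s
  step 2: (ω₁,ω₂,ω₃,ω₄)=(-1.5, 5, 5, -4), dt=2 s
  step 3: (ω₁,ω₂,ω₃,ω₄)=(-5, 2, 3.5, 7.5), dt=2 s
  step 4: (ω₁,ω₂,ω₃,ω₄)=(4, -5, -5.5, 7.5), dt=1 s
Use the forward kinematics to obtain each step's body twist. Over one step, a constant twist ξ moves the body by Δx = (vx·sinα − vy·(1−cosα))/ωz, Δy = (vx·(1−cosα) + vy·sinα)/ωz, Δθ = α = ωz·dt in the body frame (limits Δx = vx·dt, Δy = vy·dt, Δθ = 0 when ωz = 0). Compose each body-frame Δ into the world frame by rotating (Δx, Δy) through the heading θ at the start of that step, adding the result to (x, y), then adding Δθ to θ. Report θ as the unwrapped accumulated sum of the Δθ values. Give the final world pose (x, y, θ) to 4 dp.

step 1: ξ=(vx,vy,ωz)=(-0.4500, 0.0562, 0.1136), dt=0.8 → body Δ=(-0.3615, 0.0286, 0.0909) → world pose (-0.3615, 0.0286, 0.0909)
step 2: ξ=(vx,vy,ωz)=(0.0844, 0.2906, -0.1420), dt=2.0 → body Δ=(0.2485, 0.5497, -0.2841) → world pose (-0.1640, 0.5985, -0.1932)
step 3: ξ=(vx,vy,ωz)=(0.1500, 0.0563, 0.6250), dt=2.0 → body Δ=(0.1661, 0.2497, 1.2500) → world pose (0.0470, 0.8117, 1.0568)
step 4: ξ=(vx,vy,ωz)=(0.0188, -0.4125, 0.2273), dt=1.0 → body Δ=(0.0653, -0.4068, 0.2273) → world pose (0.4334, 0.6685, 1.2841)

(0.4334, 0.6685, 1.2841)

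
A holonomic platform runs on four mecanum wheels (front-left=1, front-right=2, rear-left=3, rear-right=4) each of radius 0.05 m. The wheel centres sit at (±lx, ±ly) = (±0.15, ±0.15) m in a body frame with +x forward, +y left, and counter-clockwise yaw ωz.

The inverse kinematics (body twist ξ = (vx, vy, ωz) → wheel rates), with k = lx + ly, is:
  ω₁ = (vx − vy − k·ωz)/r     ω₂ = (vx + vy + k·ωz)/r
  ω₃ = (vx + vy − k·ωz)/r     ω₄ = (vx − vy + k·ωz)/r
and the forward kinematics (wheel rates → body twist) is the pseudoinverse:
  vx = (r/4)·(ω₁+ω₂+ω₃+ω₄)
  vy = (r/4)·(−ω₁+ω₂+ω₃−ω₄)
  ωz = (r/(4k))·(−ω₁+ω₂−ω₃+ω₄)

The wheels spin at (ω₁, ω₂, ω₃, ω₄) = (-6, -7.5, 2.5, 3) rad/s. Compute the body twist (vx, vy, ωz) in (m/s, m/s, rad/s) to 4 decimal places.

k = lx + ly = 0.15 + 0.15 = 0.3000
ω₁+ω₂+ω₃+ω₄ = -8.0000  →  vx = (0.05/4)·-8.0000 = -0.1000
−ω₁+ω₂+ω₃−ω₄ = -2.0000  →  vy = (0.05/4)·-2.0000 = -0.0250
−ω₁+ω₂−ω₃+ω₄ = -1.0000  →  ωz = (0.05/1.2000)·-1.0000 = -0.0417

(-0.1000, -0.0250, -0.0417)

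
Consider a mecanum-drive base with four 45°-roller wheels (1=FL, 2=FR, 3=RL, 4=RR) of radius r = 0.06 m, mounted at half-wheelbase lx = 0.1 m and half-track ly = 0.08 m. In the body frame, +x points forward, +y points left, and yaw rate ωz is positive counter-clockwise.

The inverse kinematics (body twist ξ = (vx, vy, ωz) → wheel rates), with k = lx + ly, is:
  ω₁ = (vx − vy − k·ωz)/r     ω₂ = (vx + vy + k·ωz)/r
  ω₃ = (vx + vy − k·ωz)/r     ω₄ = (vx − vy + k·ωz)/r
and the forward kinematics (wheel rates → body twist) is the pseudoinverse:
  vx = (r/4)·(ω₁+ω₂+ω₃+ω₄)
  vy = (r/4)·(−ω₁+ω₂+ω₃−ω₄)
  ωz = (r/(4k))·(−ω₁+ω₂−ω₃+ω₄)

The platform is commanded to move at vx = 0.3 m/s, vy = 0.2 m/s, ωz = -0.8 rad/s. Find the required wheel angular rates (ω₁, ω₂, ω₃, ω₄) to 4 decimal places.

(4.0667, 5.9333, 10.7333, -0.7333)

k = lx + ly = 0.1 + 0.08 = 0.1800;  k·ωz = 0.1800·-0.8 = -0.1440
ω₁ (FL) = (vx − vy − k·ωz)/r = 0.2440/0.06 = 4.0667
ω₂ (FR) = (vx + vy + k·ωz)/r = 0.3560/0.06 = 5.9333
ω₃ (RL) = (vx + vy − k·ωz)/r = 0.6440/0.06 = 10.7333
ω₄ (RR) = (vx − vy + k·ωz)/r = -0.0440/0.06 = -0.7333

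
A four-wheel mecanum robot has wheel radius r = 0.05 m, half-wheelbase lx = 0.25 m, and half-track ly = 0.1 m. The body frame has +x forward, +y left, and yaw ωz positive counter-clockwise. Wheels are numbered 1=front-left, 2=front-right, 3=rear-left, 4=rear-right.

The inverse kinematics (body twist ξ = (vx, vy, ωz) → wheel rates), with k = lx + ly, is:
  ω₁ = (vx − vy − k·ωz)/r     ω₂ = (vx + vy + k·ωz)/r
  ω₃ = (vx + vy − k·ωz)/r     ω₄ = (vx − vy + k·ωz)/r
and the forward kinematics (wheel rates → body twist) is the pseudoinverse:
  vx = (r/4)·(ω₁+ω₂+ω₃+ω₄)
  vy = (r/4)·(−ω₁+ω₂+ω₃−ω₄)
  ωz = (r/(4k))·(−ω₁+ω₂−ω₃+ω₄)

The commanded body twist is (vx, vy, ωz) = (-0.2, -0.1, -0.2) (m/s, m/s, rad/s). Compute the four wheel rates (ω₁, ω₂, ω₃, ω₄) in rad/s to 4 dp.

(-0.6000, -7.4000, -4.6000, -3.4000)

k = lx + ly = 0.25 + 0.1 = 0.3500;  k·ωz = 0.3500·-0.2 = -0.0700
ω₁ (FL) = (vx − vy − k·ωz)/r = -0.0300/0.05 = -0.6000
ω₂ (FR) = (vx + vy + k·ωz)/r = -0.3700/0.05 = -7.4000
ω₃ (RL) = (vx + vy − k·ωz)/r = -0.2300/0.05 = -4.6000
ω₄ (RR) = (vx − vy + k·ωz)/r = -0.1700/0.05 = -3.4000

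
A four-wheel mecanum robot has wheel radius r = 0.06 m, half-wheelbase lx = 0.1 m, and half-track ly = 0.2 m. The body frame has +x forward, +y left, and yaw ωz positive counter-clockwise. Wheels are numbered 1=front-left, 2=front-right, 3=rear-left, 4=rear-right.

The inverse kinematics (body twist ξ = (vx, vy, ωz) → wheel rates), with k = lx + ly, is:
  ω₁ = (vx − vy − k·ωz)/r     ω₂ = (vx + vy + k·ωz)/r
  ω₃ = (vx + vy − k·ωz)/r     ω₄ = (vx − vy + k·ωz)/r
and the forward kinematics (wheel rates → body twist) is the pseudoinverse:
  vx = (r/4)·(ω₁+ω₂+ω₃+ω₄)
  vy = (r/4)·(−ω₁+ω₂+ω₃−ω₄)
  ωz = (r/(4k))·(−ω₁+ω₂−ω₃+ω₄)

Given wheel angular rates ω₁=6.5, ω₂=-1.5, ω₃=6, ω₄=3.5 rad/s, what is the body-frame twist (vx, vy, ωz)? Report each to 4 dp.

k = lx + ly = 0.1 + 0.2 = 0.3000
ω₁+ω₂+ω₃+ω₄ = 14.5000  →  vx = (0.06/4)·14.5000 = 0.2175
−ω₁+ω₂+ω₃−ω₄ = -5.5000  →  vy = (0.06/4)·-5.5000 = -0.0825
−ω₁+ω₂−ω₃+ω₄ = -10.5000  →  ωz = (0.06/1.2000)·-10.5000 = -0.5250

(0.2175, -0.0825, -0.5250)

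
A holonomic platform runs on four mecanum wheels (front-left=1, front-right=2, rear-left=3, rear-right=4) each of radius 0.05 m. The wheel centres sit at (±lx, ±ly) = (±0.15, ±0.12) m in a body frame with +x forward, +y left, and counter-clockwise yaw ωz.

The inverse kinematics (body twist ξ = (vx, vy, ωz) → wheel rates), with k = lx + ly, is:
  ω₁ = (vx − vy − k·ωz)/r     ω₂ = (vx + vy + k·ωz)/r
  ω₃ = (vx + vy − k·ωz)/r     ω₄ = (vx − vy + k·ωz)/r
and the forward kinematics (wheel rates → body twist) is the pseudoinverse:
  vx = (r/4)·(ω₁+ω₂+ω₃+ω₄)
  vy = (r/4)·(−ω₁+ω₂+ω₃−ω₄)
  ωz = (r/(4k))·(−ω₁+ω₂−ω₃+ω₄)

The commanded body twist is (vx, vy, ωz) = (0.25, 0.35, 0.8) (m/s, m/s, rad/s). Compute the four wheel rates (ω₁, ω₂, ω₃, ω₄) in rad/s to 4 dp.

(-6.3200, 16.3200, 7.6800, 2.3200)

k = lx + ly = 0.15 + 0.12 = 0.2700;  k·ωz = 0.2700·0.8 = 0.2160
ω₁ (FL) = (vx − vy − k·ωz)/r = -0.3160/0.05 = -6.3200
ω₂ (FR) = (vx + vy + k·ωz)/r = 0.8160/0.05 = 16.3200
ω₃ (RL) = (vx + vy − k·ωz)/r = 0.3840/0.05 = 7.6800
ω₄ (RR) = (vx − vy + k·ωz)/r = 0.1160/0.05 = 2.3200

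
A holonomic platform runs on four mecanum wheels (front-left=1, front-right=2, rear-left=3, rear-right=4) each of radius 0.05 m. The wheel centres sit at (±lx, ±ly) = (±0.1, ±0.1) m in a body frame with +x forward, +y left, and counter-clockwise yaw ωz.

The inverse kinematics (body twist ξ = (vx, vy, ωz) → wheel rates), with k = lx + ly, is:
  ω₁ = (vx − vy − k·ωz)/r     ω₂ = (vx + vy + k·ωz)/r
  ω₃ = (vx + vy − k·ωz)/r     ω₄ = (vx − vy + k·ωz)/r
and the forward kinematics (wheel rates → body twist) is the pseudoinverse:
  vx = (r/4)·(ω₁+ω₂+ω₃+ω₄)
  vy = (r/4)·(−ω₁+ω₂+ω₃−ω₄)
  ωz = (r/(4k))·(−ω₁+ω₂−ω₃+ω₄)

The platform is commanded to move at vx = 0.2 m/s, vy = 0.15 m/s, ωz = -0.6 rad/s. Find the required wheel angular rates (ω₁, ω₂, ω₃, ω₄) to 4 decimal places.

(3.4000, 4.6000, 9.4000, -1.4000)

k = lx + ly = 0.1 + 0.1 = 0.2000;  k·ωz = 0.2000·-0.6 = -0.1200
ω₁ (FL) = (vx − vy − k·ωz)/r = 0.1700/0.05 = 3.4000
ω₂ (FR) = (vx + vy + k·ωz)/r = 0.2300/0.05 = 4.6000
ω₃ (RL) = (vx + vy − k·ωz)/r = 0.4700/0.05 = 9.4000
ω₄ (RR) = (vx − vy + k·ωz)/r = -0.0700/0.05 = -1.4000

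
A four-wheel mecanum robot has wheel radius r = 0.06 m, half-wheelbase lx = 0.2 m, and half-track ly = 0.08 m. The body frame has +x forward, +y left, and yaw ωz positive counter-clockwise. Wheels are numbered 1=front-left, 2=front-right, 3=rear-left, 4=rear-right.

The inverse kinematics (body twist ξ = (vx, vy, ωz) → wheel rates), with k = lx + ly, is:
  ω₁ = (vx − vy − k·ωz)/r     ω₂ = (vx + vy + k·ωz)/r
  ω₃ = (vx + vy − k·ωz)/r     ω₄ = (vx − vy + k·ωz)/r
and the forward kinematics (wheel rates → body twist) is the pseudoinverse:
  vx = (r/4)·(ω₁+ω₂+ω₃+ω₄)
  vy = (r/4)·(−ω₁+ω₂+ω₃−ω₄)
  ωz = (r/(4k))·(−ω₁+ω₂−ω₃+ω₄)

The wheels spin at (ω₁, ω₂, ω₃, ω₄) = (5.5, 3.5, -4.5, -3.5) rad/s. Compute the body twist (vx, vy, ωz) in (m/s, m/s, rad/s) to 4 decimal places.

k = lx + ly = 0.2 + 0.08 = 0.2800
ω₁+ω₂+ω₃+ω₄ = 1.0000  →  vx = (0.06/4)·1.0000 = 0.0150
−ω₁+ω₂+ω₃−ω₄ = -3.0000  →  vy = (0.06/4)·-3.0000 = -0.0450
−ω₁+ω₂−ω₃+ω₄ = -1.0000  →  ωz = (0.06/1.1200)·-1.0000 = -0.0536

(0.0150, -0.0450, -0.0536)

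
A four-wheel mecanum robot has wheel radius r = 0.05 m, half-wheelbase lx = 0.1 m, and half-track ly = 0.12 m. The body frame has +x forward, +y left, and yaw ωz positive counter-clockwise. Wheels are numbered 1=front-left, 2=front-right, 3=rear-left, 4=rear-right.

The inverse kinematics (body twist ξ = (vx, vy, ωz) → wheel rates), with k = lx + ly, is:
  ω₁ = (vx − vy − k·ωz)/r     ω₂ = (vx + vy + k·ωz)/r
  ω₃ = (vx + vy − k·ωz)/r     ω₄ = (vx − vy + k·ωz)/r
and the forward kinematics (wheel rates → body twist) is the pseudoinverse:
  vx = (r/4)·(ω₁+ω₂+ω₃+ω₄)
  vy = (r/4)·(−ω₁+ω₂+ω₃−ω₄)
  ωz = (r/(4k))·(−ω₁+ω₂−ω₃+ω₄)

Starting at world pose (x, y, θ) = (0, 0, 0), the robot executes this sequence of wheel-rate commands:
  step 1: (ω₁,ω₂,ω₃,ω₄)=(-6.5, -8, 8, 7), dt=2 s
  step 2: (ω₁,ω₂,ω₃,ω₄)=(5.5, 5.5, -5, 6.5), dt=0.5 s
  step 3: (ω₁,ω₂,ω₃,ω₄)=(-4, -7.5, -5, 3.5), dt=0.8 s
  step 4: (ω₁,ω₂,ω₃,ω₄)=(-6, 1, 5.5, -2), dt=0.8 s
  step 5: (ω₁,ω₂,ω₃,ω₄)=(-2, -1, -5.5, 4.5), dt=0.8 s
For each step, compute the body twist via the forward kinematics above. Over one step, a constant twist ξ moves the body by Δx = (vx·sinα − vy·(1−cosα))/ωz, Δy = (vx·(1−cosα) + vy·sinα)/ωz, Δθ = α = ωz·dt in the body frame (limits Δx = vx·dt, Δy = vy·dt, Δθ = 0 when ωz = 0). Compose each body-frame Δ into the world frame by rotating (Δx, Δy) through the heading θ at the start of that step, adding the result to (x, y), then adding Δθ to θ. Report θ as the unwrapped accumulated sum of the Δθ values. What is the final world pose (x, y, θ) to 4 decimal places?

(-0.0742, -0.1938, 0.7472)

step 1: ξ=(vx,vy,ωz)=(0.0063, -0.0063, -0.1420), dt=2.0 → body Δ=(0.0106, -0.0141, -0.2841) → world pose (0.0106, -0.0141, -0.2841)
step 2: ξ=(vx,vy,ωz)=(0.1562, -0.1437, 0.6534), dt=0.5 → body Δ=(0.0884, -0.0580, 0.3267) → world pose (0.0792, -0.0945, 0.0426)
step 3: ξ=(vx,vy,ωz)=(-0.1625, -0.1500, 0.2841), dt=0.8 → body Δ=(-0.1153, -0.1337, 0.2273) → world pose (-0.0303, -0.2330, 0.2699)
step 4: ξ=(vx,vy,ωz)=(-0.0188, 0.1813, -0.0284), dt=0.8 → body Δ=(-0.0134, 0.1452, -0.0227) → world pose (-0.0819, -0.0966, 0.2472)
step 5: ξ=(vx,vy,ωz)=(-0.0500, -0.1125, 0.6250), dt=0.8 → body Δ=(-0.0163, -0.0961, 0.5000) → world pose (-0.0742, -0.1938, 0.7472)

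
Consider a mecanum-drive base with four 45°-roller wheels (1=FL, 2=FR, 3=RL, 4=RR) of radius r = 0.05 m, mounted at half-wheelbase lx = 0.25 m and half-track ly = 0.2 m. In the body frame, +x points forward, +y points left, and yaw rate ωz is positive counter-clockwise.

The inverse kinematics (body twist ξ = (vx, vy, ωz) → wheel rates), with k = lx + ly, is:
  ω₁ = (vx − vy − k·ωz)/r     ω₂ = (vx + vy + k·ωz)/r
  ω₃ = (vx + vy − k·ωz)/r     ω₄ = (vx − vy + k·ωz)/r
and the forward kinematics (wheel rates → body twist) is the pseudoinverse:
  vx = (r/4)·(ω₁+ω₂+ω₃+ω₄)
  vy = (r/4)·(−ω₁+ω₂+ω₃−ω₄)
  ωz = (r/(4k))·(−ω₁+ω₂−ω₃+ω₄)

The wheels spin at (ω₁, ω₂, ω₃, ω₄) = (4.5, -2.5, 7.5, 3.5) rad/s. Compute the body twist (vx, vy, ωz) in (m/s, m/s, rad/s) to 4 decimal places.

(0.1625, -0.0375, -0.3056)

k = lx + ly = 0.25 + 0.2 = 0.4500
ω₁+ω₂+ω₃+ω₄ = 13.0000  →  vx = (0.05/4)·13.0000 = 0.1625
−ω₁+ω₂+ω₃−ω₄ = -3.0000  →  vy = (0.05/4)·-3.0000 = -0.0375
−ω₁+ω₂−ω₃+ω₄ = -11.0000  →  ωz = (0.05/1.8000)·-11.0000 = -0.3056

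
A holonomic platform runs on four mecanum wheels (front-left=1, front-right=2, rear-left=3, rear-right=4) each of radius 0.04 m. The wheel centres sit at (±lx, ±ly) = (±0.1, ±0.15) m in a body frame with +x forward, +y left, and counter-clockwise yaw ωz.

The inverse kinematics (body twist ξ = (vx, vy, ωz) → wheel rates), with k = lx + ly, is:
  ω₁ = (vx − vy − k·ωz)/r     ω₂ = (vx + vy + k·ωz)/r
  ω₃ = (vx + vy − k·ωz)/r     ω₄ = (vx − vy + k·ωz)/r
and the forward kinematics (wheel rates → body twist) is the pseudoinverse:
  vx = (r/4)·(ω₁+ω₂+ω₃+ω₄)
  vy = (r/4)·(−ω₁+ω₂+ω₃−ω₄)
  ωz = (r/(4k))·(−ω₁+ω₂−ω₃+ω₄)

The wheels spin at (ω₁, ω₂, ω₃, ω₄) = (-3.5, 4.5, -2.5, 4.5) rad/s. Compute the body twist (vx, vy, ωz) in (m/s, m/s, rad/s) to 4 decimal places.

(0.0300, 0.0100, 0.6000)

k = lx + ly = 0.1 + 0.15 = 0.2500
ω₁+ω₂+ω₃+ω₄ = 3.0000  →  vx = (0.04/4)·3.0000 = 0.0300
−ω₁+ω₂+ω₃−ω₄ = 1.0000  →  vy = (0.04/4)·1.0000 = 0.0100
−ω₁+ω₂−ω₃+ω₄ = 15.0000  →  ωz = (0.04/1.0000)·15.0000 = 0.6000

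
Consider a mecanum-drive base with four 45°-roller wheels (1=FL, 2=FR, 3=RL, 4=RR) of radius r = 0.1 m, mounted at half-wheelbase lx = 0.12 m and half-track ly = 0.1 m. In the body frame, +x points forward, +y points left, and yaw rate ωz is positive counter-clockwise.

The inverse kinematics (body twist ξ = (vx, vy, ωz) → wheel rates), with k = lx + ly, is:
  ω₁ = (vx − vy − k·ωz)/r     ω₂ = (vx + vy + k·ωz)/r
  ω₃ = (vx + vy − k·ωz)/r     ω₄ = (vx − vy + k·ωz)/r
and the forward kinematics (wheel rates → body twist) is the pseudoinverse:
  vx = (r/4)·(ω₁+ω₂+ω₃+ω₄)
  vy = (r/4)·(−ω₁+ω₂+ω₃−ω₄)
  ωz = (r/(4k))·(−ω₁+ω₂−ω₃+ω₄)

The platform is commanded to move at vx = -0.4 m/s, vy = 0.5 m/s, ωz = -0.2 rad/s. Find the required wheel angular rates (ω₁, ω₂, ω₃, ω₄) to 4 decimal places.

(-8.5600, 0.5600, 1.4400, -9.4400)

k = lx + ly = 0.12 + 0.1 = 0.2200;  k·ωz = 0.2200·-0.2 = -0.0440
ω₁ (FL) = (vx − vy − k·ωz)/r = -0.8560/0.1 = -8.5600
ω₂ (FR) = (vx + vy + k·ωz)/r = 0.0560/0.1 = 0.5600
ω₃ (RL) = (vx + vy − k·ωz)/r = 0.1440/0.1 = 1.4400
ω₄ (RR) = (vx − vy + k·ωz)/r = -0.9440/0.1 = -9.4400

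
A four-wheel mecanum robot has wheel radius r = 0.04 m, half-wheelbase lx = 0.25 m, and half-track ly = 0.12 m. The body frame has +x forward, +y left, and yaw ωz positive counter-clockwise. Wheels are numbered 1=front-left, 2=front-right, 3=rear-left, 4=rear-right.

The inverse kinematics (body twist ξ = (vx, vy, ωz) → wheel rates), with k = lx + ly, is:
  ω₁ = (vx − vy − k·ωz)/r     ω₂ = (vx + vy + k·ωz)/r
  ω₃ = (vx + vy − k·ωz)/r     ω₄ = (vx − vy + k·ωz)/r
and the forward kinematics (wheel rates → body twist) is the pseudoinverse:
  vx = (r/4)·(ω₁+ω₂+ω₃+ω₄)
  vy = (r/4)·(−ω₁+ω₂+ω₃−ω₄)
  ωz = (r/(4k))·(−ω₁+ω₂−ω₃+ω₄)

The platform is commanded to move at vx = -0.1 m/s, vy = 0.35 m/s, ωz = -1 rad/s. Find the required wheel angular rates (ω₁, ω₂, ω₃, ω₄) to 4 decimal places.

(-2.0000, -3.0000, 15.5000, -20.5000)

k = lx + ly = 0.25 + 0.12 = 0.3700;  k·ωz = 0.3700·-1 = -0.3700
ω₁ (FL) = (vx − vy − k·ωz)/r = -0.0800/0.04 = -2.0000
ω₂ (FR) = (vx + vy + k·ωz)/r = -0.1200/0.04 = -3.0000
ω₃ (RL) = (vx + vy − k·ωz)/r = 0.6200/0.04 = 15.5000
ω₄ (RR) = (vx − vy + k·ωz)/r = -0.8200/0.04 = -20.5000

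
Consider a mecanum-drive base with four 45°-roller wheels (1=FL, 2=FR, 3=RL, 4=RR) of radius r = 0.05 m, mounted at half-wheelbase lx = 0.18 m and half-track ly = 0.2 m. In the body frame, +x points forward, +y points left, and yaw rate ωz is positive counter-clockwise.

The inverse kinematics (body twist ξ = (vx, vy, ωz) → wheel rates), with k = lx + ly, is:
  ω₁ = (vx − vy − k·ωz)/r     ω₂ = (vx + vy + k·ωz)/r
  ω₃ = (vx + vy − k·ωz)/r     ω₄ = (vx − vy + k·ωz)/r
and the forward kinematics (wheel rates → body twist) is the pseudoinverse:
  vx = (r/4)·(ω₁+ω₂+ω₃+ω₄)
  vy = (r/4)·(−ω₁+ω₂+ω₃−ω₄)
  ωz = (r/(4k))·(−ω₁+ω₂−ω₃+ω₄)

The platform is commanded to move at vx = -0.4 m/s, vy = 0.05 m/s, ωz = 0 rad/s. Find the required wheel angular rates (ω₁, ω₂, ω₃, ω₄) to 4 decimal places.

k = lx + ly = 0.18 + 0.2 = 0.3800;  k·ωz = 0.3800·0 = 0.0000
ω₁ (FL) = (vx − vy − k·ωz)/r = -0.4500/0.05 = -9.0000
ω₂ (FR) = (vx + vy + k·ωz)/r = -0.3500/0.05 = -7.0000
ω₃ (RL) = (vx + vy − k·ωz)/r = -0.3500/0.05 = -7.0000
ω₄ (RR) = (vx − vy + k·ωz)/r = -0.4500/0.05 = -9.0000

(-9.0000, -7.0000, -7.0000, -9.0000)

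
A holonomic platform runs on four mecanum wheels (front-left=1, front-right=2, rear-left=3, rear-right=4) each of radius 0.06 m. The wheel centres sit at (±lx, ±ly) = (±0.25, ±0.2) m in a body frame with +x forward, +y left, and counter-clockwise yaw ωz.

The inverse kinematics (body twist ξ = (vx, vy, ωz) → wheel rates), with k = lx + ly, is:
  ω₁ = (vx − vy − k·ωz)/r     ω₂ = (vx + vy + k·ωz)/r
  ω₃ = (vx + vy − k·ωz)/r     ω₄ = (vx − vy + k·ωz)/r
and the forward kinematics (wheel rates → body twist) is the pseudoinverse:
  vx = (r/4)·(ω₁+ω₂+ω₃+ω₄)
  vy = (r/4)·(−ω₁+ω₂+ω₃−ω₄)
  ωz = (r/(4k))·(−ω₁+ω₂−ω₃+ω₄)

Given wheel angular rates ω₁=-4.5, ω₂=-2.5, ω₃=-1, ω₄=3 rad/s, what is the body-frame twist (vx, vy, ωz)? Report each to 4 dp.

k = lx + ly = 0.25 + 0.2 = 0.4500
ω₁+ω₂+ω₃+ω₄ = -5.0000  →  vx = (0.06/4)·-5.0000 = -0.0750
−ω₁+ω₂+ω₃−ω₄ = -2.0000  →  vy = (0.06/4)·-2.0000 = -0.0300
−ω₁+ω₂−ω₃+ω₄ = 6.0000  →  ωz = (0.06/1.8000)·6.0000 = 0.2000

(-0.0750, -0.0300, 0.2000)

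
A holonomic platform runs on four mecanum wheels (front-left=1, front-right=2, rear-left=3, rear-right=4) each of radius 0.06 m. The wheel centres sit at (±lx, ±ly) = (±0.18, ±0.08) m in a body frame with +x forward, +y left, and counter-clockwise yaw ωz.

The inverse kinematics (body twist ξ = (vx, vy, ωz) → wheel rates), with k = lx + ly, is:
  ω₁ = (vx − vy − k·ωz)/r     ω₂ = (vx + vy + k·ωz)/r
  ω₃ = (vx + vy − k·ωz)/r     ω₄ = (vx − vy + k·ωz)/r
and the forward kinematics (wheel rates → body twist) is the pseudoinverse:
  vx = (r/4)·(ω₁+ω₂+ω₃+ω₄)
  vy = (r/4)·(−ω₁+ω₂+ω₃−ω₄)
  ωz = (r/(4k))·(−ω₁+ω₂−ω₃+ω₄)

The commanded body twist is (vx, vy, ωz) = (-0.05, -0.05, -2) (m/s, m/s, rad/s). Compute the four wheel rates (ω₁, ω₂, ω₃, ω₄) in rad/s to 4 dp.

k = lx + ly = 0.18 + 0.08 = 0.2600;  k·ωz = 0.2600·-2 = -0.5200
ω₁ (FL) = (vx − vy − k·ωz)/r = 0.5200/0.06 = 8.6667
ω₂ (FR) = (vx + vy + k·ωz)/r = -0.6200/0.06 = -10.3333
ω₃ (RL) = (vx + vy − k·ωz)/r = 0.4200/0.06 = 7.0000
ω₄ (RR) = (vx − vy + k·ωz)/r = -0.5200/0.06 = -8.6667

(8.6667, -10.3333, 7.0000, -8.6667)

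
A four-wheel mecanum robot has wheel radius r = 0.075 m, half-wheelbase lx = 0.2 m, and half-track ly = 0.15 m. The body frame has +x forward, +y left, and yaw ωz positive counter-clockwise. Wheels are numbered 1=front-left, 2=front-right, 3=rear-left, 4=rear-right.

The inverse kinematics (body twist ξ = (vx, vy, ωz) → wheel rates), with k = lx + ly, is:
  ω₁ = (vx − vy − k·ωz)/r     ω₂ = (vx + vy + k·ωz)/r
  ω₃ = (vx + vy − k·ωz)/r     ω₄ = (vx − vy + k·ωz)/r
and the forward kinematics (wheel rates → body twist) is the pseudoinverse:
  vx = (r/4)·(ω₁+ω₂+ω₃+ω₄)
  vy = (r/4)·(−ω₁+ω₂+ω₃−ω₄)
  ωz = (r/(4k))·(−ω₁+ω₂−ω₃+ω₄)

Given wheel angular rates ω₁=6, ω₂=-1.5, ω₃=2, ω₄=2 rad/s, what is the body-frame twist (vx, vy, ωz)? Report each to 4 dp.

(0.1594, -0.1406, -0.4018)

k = lx + ly = 0.2 + 0.15 = 0.3500
ω₁+ω₂+ω₃+ω₄ = 8.5000  →  vx = (0.075/4)·8.5000 = 0.1594
−ω₁+ω₂+ω₃−ω₄ = -7.5000  →  vy = (0.075/4)·-7.5000 = -0.1406
−ω₁+ω₂−ω₃+ω₄ = -7.5000  →  ωz = (0.075/1.4000)·-7.5000 = -0.4018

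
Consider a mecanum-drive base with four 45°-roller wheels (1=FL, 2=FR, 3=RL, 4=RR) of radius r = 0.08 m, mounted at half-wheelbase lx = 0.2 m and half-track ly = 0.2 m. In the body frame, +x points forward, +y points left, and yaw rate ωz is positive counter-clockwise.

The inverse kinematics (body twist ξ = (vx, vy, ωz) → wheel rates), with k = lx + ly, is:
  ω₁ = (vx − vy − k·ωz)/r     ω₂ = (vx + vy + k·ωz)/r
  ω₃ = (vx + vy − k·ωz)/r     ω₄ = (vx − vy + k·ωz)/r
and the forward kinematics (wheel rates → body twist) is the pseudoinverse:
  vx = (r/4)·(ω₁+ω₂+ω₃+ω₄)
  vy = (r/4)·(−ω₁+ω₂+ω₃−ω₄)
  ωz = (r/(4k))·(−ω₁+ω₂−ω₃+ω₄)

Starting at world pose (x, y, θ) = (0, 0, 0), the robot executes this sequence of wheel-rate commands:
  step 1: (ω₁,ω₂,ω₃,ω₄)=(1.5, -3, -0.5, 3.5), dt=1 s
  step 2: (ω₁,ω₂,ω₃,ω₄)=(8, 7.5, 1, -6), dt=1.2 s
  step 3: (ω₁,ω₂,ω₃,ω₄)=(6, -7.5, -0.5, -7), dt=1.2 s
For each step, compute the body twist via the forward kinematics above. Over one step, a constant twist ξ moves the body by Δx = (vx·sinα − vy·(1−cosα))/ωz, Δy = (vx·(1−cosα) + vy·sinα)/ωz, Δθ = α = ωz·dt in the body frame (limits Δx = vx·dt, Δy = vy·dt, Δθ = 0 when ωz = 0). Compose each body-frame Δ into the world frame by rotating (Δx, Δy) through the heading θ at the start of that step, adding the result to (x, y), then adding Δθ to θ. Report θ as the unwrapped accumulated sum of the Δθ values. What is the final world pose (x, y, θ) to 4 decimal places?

step 1: ξ=(vx,vy,ωz)=(0.0300, -0.1700, -0.0250), dt=1.0 → body Δ=(0.0279, -0.1704, -0.0250) → world pose (0.0279, -0.1704, -0.0250)
step 2: ξ=(vx,vy,ωz)=(0.2100, 0.1300, -0.3750), dt=1.2 → body Δ=(0.2781, 0.0950, -0.4500) → world pose (0.3083, -0.0823, -0.4750)
step 3: ξ=(vx,vy,ωz)=(-0.1800, -0.1400, -1.0000), dt=1.2 → body Δ=(-0.2570, -0.0157, -1.2000) → world pose (0.0725, 0.0213, -1.6750)

(0.0725, 0.0213, -1.6750)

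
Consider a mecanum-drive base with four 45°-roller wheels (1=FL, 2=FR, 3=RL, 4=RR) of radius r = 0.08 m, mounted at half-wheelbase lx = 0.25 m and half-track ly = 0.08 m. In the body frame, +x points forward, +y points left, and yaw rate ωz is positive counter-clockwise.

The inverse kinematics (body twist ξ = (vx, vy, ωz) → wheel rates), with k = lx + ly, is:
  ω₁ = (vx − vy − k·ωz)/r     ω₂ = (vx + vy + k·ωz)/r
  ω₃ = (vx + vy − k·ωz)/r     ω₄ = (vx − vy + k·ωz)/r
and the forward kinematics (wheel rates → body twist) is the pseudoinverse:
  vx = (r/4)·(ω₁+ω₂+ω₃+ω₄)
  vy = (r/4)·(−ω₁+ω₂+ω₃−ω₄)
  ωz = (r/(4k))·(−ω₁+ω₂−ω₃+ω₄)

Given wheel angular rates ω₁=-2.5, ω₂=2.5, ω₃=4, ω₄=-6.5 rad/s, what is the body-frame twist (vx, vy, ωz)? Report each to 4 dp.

k = lx + ly = 0.25 + 0.08 = 0.3300
ω₁+ω₂+ω₃+ω₄ = -2.5000  →  vx = (0.08/4)·-2.5000 = -0.0500
−ω₁+ω₂+ω₃−ω₄ = 15.5000  →  vy = (0.08/4)·15.5000 = 0.3100
−ω₁+ω₂−ω₃+ω₄ = -5.5000  →  ωz = (0.08/1.3200)·-5.5000 = -0.3333

(-0.0500, 0.3100, -0.3333)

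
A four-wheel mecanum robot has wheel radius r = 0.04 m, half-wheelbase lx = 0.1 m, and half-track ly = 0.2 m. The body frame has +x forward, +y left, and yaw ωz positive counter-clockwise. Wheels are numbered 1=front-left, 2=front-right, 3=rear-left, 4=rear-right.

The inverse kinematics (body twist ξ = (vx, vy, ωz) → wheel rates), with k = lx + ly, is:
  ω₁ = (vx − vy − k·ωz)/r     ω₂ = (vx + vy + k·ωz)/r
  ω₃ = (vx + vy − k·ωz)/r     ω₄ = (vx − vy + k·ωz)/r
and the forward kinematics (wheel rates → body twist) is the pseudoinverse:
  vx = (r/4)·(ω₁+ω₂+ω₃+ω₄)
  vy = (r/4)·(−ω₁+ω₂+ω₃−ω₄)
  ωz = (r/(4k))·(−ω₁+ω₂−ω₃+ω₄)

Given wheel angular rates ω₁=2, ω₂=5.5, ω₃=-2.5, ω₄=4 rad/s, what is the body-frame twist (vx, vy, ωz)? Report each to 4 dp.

(0.0900, -0.0300, 0.3333)

k = lx + ly = 0.1 + 0.2 = 0.3000
ω₁+ω₂+ω₃+ω₄ = 9.0000  →  vx = (0.04/4)·9.0000 = 0.0900
−ω₁+ω₂+ω₃−ω₄ = -3.0000  →  vy = (0.04/4)·-3.0000 = -0.0300
−ω₁+ω₂−ω₃+ω₄ = 10.0000  →  ωz = (0.04/1.2000)·10.0000 = 0.3333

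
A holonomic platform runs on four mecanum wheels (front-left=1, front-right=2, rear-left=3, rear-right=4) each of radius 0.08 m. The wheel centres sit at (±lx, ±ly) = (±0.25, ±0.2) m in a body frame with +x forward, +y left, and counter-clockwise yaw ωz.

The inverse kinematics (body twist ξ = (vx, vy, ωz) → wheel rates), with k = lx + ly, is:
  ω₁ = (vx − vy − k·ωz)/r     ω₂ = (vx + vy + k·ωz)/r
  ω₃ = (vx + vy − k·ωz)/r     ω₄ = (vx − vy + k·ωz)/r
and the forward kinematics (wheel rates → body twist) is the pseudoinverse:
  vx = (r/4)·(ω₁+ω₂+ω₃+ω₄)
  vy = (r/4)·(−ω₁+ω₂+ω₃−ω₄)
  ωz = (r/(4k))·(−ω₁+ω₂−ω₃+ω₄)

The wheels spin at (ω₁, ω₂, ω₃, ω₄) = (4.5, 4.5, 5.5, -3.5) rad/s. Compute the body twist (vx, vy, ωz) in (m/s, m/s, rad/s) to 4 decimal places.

k = lx + ly = 0.25 + 0.2 = 0.4500
ω₁+ω₂+ω₃+ω₄ = 11.0000  →  vx = (0.08/4)·11.0000 = 0.2200
−ω₁+ω₂+ω₃−ω₄ = 9.0000  →  vy = (0.08/4)·9.0000 = 0.1800
−ω₁+ω₂−ω₃+ω₄ = -9.0000  →  ωz = (0.08/1.8000)·-9.0000 = -0.4000

(0.2200, 0.1800, -0.4000)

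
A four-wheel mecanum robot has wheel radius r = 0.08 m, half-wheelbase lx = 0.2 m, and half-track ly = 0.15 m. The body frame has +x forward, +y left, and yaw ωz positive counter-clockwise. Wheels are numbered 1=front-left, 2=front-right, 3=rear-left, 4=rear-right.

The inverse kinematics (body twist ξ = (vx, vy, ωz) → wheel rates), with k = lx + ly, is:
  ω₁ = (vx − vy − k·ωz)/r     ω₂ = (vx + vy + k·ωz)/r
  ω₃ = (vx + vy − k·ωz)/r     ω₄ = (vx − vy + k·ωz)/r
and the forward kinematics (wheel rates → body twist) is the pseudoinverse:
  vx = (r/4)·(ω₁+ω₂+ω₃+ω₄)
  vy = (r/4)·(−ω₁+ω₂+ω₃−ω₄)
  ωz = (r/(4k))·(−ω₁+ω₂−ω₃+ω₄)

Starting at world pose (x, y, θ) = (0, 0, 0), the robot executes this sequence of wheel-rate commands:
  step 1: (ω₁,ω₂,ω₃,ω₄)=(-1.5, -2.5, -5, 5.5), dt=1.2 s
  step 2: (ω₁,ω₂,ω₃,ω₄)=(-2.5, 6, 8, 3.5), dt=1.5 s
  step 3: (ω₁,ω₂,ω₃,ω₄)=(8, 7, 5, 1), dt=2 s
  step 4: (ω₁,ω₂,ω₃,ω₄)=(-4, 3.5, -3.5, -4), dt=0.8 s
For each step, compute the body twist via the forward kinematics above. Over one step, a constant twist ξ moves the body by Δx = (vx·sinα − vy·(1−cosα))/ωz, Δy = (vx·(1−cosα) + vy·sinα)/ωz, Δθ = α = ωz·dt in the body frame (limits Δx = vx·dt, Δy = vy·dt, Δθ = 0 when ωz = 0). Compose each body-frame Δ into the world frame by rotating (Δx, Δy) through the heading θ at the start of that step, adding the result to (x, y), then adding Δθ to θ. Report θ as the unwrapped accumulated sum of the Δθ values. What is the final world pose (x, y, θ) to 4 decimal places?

step 1: ξ=(vx,vy,ωz)=(-0.0700, -0.2300, 0.5429), dt=1.2 → body Δ=(0.0086, -0.2833, 0.6514) → world pose (0.0086, -0.2833, 0.6514)
step 2: ξ=(vx,vy,ωz)=(0.3000, 0.2600, 0.2286), dt=1.5 → body Δ=(0.3750, 0.4588, 0.3429) → world pose (0.0286, 0.3089, 0.9943)
step 3: ξ=(vx,vy,ωz)=(0.4200, 0.0600, -0.2857), dt=2.0 → body Δ=(0.8284, -0.1200, -0.5714) → world pose (0.5808, 0.9380, 0.4229)
step 4: ξ=(vx,vy,ωz)=(-0.1600, 0.1600, 0.4000), dt=0.8 → body Δ=(-0.1461, 0.1055, 0.3200) → world pose (0.4042, 0.9743, 0.7429)

(0.4042, 0.9743, 0.7429)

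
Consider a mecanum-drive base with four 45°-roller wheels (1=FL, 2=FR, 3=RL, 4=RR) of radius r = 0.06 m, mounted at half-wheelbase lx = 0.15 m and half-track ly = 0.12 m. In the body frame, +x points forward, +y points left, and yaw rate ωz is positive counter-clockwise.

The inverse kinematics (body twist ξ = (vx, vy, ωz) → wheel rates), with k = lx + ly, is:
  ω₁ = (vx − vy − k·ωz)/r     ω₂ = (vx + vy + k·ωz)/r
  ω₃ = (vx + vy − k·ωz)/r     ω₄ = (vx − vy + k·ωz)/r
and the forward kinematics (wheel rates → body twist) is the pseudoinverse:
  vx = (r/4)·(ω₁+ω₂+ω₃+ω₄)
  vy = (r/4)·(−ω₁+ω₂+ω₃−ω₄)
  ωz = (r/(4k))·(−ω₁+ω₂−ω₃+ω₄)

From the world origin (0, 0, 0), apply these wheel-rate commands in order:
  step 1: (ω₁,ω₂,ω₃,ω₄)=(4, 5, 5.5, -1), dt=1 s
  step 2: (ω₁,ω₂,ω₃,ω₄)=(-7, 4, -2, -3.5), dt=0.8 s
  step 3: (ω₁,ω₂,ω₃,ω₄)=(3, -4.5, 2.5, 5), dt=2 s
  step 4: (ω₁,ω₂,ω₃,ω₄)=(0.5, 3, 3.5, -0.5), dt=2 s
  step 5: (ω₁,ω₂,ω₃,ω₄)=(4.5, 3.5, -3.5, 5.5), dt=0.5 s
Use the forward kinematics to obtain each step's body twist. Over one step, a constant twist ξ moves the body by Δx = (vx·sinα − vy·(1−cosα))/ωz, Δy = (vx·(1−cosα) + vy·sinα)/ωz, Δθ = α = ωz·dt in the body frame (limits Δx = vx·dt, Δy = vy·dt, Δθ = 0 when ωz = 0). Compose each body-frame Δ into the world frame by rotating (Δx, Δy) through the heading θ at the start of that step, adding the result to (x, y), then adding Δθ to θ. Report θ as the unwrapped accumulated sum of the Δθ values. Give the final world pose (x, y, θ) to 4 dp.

(0.5539, -0.1127, -0.3833)

step 1: ξ=(vx,vy,ωz)=(0.2025, 0.1125, -0.3056), dt=1.0 → body Δ=(0.2164, 0.0801, -0.3056) → world pose (0.2164, 0.0801, -0.3056)
step 2: ξ=(vx,vy,ωz)=(-0.1275, 0.1875, 0.5278), dt=0.8 → body Δ=(-0.1302, 0.1244, 0.4222) → world pose (0.1297, 0.2378, 0.1167)
step 3: ξ=(vx,vy,ωz)=(0.0900, -0.1500, -0.2778), dt=2.0 → body Δ=(0.0897, -0.3335, -0.5556) → world pose (0.2576, -0.0830, -0.4389)
step 4: ξ=(vx,vy,ωz)=(0.0975, 0.0975, -0.0833), dt=2.0 → body Δ=(0.2103, 0.1779, -0.1667) → world pose (0.5235, -0.0113, -0.6056)
step 5: ξ=(vx,vy,ωz)=(0.1500, -0.1500, 0.4444), dt=0.5 → body Δ=(0.0827, -0.0661, 0.2222) → world pose (0.5539, -0.1127, -0.3833)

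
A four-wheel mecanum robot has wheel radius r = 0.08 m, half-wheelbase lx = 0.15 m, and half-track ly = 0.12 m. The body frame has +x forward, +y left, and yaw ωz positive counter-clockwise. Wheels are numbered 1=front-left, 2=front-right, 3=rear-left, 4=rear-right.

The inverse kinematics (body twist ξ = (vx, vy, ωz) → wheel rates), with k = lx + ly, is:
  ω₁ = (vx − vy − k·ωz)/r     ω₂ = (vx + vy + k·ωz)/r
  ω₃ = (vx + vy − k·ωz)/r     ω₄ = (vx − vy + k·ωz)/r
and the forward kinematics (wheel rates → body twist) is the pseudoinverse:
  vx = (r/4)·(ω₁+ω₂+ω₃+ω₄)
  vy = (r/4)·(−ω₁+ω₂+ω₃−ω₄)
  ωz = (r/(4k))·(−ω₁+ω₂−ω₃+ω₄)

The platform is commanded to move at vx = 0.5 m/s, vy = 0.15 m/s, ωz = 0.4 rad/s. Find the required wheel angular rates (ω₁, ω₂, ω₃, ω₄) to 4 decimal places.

(3.0250, 9.4750, 6.7750, 5.7250)

k = lx + ly = 0.15 + 0.12 = 0.2700;  k·ωz = 0.2700·0.4 = 0.1080
ω₁ (FL) = (vx − vy − k·ωz)/r = 0.2420/0.08 = 3.0250
ω₂ (FR) = (vx + vy + k·ωz)/r = 0.7580/0.08 = 9.4750
ω₃ (RL) = (vx + vy − k·ωz)/r = 0.5420/0.08 = 6.7750
ω₄ (RR) = (vx − vy + k·ωz)/r = 0.4580/0.08 = 5.7250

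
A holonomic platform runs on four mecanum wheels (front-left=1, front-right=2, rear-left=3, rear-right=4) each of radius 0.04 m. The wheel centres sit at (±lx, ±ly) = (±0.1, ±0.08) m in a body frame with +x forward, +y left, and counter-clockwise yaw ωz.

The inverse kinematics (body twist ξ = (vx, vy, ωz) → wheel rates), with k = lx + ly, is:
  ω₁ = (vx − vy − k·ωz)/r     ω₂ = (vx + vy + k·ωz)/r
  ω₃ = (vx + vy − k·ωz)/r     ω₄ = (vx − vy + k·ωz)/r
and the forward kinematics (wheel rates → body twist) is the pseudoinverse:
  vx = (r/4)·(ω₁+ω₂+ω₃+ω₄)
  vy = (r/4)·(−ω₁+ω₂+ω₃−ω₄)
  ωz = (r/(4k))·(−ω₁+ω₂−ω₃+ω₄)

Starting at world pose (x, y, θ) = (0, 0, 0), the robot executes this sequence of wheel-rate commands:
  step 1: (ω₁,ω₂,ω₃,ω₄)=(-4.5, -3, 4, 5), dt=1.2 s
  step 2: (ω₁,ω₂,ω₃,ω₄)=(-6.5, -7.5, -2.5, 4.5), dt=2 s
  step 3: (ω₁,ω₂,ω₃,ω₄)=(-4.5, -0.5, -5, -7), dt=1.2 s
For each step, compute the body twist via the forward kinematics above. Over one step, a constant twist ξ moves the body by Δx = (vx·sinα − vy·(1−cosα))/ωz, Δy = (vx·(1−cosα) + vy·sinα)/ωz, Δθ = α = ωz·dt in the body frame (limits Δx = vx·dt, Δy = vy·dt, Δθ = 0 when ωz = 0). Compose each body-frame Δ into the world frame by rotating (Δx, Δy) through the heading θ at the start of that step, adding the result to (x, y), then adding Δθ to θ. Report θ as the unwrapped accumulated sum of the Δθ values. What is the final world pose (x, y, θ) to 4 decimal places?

(-0.2971, -0.3583, 0.9667)

step 1: ξ=(vx,vy,ωz)=(0.0150, 0.0050, 0.1389), dt=1.2 → body Δ=(0.0174, 0.0075, 0.1667) → world pose (0.0174, 0.0075, 0.1667)
step 2: ξ=(vx,vy,ωz)=(-0.1200, -0.0800, 0.3333), dt=2.0 → body Δ=(-0.1712, -0.2255, 0.6667) → world pose (-0.1140, -0.2433, 0.8333)
step 3: ξ=(vx,vy,ωz)=(-0.1700, 0.0600, 0.1111), dt=1.2 → body Δ=(-0.2082, 0.0582, 0.1333) → world pose (-0.2971, -0.3583, 0.9667)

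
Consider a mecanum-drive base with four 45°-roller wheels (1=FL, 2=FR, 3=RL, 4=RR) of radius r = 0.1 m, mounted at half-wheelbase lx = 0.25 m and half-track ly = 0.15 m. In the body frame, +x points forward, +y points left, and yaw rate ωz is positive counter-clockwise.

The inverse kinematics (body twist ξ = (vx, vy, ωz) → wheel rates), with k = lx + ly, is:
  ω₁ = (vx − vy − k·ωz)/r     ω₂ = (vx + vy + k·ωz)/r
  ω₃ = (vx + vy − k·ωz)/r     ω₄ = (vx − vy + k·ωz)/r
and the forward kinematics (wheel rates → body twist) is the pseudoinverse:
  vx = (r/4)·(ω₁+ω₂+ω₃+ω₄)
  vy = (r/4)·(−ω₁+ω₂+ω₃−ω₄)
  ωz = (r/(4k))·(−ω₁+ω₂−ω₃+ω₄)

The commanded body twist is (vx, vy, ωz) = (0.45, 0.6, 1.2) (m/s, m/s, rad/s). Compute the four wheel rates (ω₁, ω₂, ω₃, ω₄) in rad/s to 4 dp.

k = lx + ly = 0.25 + 0.15 = 0.4000;  k·ωz = 0.4000·1.2 = 0.4800
ω₁ (FL) = (vx − vy − k·ωz)/r = -0.6300/0.1 = -6.3000
ω₂ (FR) = (vx + vy + k·ωz)/r = 1.5300/0.1 = 15.3000
ω₃ (RL) = (vx + vy − k·ωz)/r = 0.5700/0.1 = 5.7000
ω₄ (RR) = (vx − vy + k·ωz)/r = 0.3300/0.1 = 3.3000

(-6.3000, 15.3000, 5.7000, 3.3000)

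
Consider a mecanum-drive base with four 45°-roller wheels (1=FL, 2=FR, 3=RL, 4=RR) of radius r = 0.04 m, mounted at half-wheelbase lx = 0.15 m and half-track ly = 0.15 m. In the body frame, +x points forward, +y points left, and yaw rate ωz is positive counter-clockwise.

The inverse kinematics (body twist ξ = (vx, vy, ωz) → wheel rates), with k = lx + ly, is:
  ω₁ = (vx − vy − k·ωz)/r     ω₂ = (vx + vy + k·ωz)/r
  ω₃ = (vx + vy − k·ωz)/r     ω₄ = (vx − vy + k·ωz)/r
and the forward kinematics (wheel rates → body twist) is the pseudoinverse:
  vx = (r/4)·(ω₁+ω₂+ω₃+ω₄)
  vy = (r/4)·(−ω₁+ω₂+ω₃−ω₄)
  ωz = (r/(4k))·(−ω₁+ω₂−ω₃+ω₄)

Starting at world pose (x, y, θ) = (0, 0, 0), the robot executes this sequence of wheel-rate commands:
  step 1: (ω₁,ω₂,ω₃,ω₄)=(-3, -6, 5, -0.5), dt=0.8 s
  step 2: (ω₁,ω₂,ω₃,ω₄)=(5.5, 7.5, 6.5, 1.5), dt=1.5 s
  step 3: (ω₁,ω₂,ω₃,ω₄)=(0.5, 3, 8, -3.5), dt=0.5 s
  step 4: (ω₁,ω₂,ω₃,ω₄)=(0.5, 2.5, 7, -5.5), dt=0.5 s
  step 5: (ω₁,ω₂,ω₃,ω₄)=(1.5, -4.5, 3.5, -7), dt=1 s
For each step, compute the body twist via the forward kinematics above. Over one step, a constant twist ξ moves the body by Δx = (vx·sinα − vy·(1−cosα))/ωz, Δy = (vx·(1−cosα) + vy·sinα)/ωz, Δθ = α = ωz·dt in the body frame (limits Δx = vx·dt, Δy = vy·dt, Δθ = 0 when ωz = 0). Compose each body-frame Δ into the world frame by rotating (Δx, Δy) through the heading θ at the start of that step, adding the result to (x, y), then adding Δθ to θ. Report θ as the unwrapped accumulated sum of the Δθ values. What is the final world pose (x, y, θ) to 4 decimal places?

step 1: ξ=(vx,vy,ωz)=(-0.0450, 0.0250, -0.2833), dt=0.8 → body Δ=(-0.0334, 0.0239, -0.2267) → world pose (-0.0334, 0.0239, -0.2267)
step 2: ξ=(vx,vy,ωz)=(0.2100, 0.0700, -0.1000), dt=1.5 → body Δ=(0.3217, 0.0810, -0.1500) → world pose (0.2982, 0.0306, -0.3767)
step 3: ξ=(vx,vy,ωz)=(0.0800, 0.1400, -0.3000), dt=0.5 → body Δ=(0.0451, 0.0667, -0.1500) → world pose (0.3647, 0.0760, -0.5267)
step 4: ξ=(vx,vy,ωz)=(0.0450, 0.1450, -0.3500), dt=0.5 → body Δ=(0.0287, 0.0702, -0.1750) → world pose (0.4248, 0.1223, -0.7017)
step 5: ξ=(vx,vy,ωz)=(-0.0650, 0.0450, -0.5500), dt=1.0 → body Δ=(-0.0497, 0.0602, -0.5500) → world pose (0.4257, 0.2003, -1.2517)

(0.4257, 0.2003, -1.2517)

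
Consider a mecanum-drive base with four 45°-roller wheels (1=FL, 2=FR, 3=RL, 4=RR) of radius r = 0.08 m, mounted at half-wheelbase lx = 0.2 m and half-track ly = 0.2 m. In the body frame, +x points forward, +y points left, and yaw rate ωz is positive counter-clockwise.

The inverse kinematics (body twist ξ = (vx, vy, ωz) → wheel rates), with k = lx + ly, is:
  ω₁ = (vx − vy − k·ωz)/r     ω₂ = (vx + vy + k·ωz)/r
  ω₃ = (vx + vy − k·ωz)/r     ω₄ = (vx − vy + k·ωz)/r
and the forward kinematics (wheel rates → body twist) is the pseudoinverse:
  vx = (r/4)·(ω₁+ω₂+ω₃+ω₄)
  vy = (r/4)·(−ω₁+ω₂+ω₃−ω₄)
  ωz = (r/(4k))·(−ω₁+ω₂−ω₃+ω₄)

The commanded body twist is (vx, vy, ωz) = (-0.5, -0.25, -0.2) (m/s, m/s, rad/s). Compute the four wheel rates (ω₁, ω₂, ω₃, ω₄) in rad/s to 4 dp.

k = lx + ly = 0.2 + 0.2 = 0.4000;  k·ωz = 0.4000·-0.2 = -0.0800
ω₁ (FL) = (vx − vy − k·ωz)/r = -0.1700/0.08 = -2.1250
ω₂ (FR) = (vx + vy + k·ωz)/r = -0.8300/0.08 = -10.3750
ω₃ (RL) = (vx + vy − k·ωz)/r = -0.6700/0.08 = -8.3750
ω₄ (RR) = (vx − vy + k·ωz)/r = -0.3300/0.08 = -4.1250

(-2.1250, -10.3750, -8.3750, -4.1250)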